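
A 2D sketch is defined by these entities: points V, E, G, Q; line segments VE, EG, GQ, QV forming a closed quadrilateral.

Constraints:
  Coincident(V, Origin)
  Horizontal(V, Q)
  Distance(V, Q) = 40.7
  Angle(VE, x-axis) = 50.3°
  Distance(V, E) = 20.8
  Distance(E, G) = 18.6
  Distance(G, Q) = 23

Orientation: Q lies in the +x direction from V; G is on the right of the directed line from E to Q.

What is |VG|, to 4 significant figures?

17.91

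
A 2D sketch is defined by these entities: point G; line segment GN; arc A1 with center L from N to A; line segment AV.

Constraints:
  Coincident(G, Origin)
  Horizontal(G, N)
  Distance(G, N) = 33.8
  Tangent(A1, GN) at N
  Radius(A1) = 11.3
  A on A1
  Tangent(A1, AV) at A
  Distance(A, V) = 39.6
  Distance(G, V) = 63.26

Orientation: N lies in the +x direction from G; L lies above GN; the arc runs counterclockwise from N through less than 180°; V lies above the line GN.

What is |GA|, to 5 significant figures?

46.910

Checks: ∠(LN, NG) = 90.00° ✓; |LN| = 11.30 ✓; |LA| = 11.30 ✓; ∠(LA, AV) = 90.00° ✓; |AV| = 39.60 ✓; |GV| = 63.26 ✓.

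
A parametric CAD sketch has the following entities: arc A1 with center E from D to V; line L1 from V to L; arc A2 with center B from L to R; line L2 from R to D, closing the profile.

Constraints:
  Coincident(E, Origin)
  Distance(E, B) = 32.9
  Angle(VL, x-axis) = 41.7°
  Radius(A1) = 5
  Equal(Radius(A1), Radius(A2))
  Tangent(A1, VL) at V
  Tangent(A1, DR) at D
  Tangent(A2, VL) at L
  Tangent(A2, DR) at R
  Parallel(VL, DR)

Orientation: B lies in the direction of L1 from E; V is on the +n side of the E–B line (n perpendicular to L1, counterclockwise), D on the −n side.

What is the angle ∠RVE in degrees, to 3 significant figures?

73.1°

The slot axis is L1's direction at 41.7°, so u = (cos 41.7°, sin 41.7°) = (0.747, 0.665) and n = (−sin 41.7°, cos 41.7°) = (-0.665, 0.747). E is at the origin and B lies 32.9 along u from E, so B = 32.9·u = (24.6, 21.9). Tangency of A1 to both parallel lines with radius 5.0 puts V and D at E ± 5.0·n: V = (-3.33, 3.73), D = (3.33, -3.73). Equal radii place L and R the same way about B: L = B + 5.0·n = (21.2, 25.6), R = B − 5.0·n = (27.9, 18.2). Then cos ∠RVE = VR·VE / (|VR||VE|), giving 73.1°.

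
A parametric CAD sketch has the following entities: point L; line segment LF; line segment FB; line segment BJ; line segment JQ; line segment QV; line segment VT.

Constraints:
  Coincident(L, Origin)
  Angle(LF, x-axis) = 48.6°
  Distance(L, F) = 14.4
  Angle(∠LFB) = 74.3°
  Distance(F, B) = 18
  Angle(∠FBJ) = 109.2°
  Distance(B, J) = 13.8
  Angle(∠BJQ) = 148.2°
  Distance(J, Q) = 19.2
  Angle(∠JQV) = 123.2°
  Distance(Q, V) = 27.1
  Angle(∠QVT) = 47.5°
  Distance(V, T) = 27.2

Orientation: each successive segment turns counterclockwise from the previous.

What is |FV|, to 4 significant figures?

41.90

L is at the origin; LF runs at 48.6° with length 14.4, so F = (9.523, 10.80). ∠LFB = 74.3° gives FB at 154.3° from the x-axis; with |FB| = 18.0, B = (-6.696, 18.61). ∠FBJ = 109.2° gives BJ at -134.9° from the x-axis; with |BJ| = 13.8, J = (-16.44, 8.832). ∠BJQ = 148.2° gives JQ at -103.1° from the x-axis; with |JQ| = 19.2, Q = (-20.79, -9.868). ∠JQV = 123.2° gives QV at -46.30° from the x-axis; with |QV| = 27.1, V = (-2.066, -29.46). Then |FV| = |V − F| = 41.90.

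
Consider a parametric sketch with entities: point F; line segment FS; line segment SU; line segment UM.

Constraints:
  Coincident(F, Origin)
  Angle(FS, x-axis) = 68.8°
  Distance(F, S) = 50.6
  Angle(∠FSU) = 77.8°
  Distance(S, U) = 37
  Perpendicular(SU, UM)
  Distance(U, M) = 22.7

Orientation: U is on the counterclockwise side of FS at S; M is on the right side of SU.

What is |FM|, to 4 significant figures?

76.80

F is at the origin; FS runs at 68.8° with length 50.6, so S = 50.6·(cos 68.8°, sin 68.8°) = (18.30, 47.18). ∠FSU = 77.8°, so SU runs at 68.8° + (180° − 77.8°) = 171.0° from the x-axis; with |SU| = 37.0, U = S + 37.0·(cos 171.0°, sin 171.0°) = (-18.25, 52.96). The perpendicularity gives UM at right angles to SU; with |UM| = 22.7 on the right of SU, M = U + 22.7·(0.1564, 0.9877) = (-14.70, 75.38). Then |FM| = |M − F| = 76.80.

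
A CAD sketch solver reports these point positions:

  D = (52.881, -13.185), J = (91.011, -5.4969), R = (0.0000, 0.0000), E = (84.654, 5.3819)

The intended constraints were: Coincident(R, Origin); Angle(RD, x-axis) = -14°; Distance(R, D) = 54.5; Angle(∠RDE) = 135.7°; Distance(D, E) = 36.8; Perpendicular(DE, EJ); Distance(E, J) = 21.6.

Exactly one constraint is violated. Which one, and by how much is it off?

Distance(E, J) = 21.6 — off by 9.00.

R = (0.00, 0.00) ✓; RD at -14.00° ✓; |RD| = 54.50 ✓; ∠RDE = 135.7° ✓; |DE| = 36.80 ✓; ∠(DE, EJ) = 90.00° ✓; |EJ| = 12.60 ✗.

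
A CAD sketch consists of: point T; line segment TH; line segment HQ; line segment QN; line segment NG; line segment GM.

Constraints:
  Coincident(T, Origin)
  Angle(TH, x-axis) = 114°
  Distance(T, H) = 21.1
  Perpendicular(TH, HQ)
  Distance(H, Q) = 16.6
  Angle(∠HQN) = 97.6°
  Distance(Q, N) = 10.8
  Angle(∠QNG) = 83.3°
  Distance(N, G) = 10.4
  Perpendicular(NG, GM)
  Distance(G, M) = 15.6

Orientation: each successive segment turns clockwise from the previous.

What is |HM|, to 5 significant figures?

8.7694

∠QNG = 83.3° gives NG at -155.10° from the x-axis; with |NG| = 10.4, G = (2.8085, 12.450). NG is perpendicular to GM, so GM runs at 114.90°; with |GM| = 15.6, M = (-3.7597, 26.600). Then |HM| = |M − H| = 8.7694.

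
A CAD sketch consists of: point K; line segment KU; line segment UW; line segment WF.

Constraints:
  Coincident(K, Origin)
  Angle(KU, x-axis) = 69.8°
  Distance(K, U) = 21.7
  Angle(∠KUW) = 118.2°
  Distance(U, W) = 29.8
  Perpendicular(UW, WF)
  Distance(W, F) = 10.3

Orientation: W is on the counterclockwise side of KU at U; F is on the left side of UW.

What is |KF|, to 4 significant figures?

41.01

K is at the origin; KU runs at 69.8° with length 21.7, so U = 21.7·(cos 69.8°, sin 69.8°) = (7.493, 20.37). ∠KUW = 118.2°, so UW runs at 69.8° + (180° − 118.2°) = 131.6° from the x-axis; with |UW| = 29.8, W = U + 29.8·(cos 131.6°, sin 131.6°) = (-12.29, 42.65). UW is perpendicular to WF; with |WF| = 10.3 on the left of UW, F = W + 10.3·(-0.7478, -0.6639) = (-19.99, 35.81). Then |KF| = |F − K| = 41.01.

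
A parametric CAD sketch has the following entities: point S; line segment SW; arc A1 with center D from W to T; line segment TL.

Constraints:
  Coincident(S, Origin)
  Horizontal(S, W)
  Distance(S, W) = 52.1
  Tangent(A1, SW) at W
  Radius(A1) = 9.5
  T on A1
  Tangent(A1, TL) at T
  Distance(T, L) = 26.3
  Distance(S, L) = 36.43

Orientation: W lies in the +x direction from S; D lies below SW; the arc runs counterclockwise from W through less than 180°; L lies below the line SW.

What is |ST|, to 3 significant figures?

45.0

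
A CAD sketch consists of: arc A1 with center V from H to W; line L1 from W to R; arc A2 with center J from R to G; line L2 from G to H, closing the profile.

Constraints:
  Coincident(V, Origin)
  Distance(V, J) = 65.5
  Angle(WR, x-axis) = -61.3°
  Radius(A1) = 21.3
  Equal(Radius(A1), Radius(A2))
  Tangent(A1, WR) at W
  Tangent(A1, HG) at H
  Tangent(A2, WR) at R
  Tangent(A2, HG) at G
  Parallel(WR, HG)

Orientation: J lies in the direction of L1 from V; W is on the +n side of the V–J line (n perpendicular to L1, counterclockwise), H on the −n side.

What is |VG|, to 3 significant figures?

68.9

Tangency of A1 to both parallel lines with radius 21.3 puts W and H at V ± 21.3·n: W = (18.7, 10.2), H = (-18.7, -10.2). Equal radii place R and G the same way about J: R = J + 21.3·n = (50.1, -47.2), G = J − 21.3·n = (12.8, -67.7). Then |VG| = |G − V| = 68.9.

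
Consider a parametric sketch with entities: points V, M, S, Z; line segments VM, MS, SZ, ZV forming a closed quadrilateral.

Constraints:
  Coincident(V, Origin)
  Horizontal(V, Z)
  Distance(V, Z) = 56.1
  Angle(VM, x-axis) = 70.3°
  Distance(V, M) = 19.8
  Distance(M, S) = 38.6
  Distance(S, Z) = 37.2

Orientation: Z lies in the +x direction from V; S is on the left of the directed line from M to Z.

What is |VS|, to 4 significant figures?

54.22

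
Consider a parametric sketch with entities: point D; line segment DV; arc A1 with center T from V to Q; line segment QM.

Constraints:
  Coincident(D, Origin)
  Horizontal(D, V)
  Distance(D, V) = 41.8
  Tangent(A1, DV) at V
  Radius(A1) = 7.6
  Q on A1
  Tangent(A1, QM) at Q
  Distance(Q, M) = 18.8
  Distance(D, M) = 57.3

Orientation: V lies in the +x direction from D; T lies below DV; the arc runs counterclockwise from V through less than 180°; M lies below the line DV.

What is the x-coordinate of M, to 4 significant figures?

51.31

Checks: |TQ| = 7.600 ✓; ∠(TQ, QM) = 90.00° ✓; |QM| = 18.80 ✓; |DM| = 57.30 ✓.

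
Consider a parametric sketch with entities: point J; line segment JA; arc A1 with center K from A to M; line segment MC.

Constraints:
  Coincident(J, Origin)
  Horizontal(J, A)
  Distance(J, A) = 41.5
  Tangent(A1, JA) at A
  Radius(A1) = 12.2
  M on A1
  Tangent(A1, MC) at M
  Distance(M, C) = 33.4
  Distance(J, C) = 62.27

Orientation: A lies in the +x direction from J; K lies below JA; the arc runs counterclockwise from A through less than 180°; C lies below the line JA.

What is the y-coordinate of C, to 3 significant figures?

-47.7

J is at the origin; JA is horizontal with |JA| = 41.5 and A on the +x side, so A = (41.5, 0.00). A1 meets JA tangentially, so KA is at right angles to JA, so K = A + (0, -12.2) = (41.5, -12.2). Since KM ⟂ MC (tangency), |KC| = √(12.2² + 33.4²) = 35.6 regardless of where M sits on A1. So C lies on both circle(J, 62.27) and circle(K, 35.6); the below-JA intersection is C = (40.0, -47.7). M is the foot of the tangent from C: M = (29.9, -15.9).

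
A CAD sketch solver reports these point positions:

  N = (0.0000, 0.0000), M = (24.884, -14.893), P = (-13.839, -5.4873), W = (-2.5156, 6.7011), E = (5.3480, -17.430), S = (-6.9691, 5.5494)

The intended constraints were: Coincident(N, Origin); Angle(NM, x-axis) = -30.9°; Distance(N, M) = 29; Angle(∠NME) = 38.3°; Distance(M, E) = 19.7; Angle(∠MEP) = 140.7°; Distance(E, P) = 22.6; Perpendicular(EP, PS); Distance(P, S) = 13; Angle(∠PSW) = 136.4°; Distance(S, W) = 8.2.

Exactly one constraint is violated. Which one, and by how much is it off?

Distance(S, W) = 8.2 — off by 3.60.

N = (0.00, 0.00) ✓; NM at -30.90° ✓; |NM| = 29.00 ✓; ∠NME = 38.30° ✓; |ME| = 19.70 ✓; ∠MEP = 140.7° ✓; |EP| = 22.60 ✓; ∠(EP, PS) = 90.00° ✓; |PS| = 13.00 ✓; ∠PSW = 136.4° ✓; |SW| = 4.600 ✗.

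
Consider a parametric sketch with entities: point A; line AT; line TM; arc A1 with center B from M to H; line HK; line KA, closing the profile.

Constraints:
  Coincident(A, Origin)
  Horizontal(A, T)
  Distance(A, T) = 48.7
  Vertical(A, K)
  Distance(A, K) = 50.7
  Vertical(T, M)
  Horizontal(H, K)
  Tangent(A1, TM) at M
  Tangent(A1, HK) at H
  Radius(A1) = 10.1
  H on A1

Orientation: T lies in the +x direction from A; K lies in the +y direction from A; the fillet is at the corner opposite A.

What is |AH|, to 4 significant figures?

63.72

The virtual corner opposite A is at (48.70, 50.70). A1 meets TM tangentially, so BM is at right angles to TM and tangency of A1 to HK means the radius BH is perpendicular to HK, with radius 10.1, so the center B sits 10.1 in from both sides at B = (38.60, 40.60). That places the tangent points at M = (48.70, 40.60) on TM and H = (38.60, 50.70) on HK. Then |AH| = |H − A| = 63.72.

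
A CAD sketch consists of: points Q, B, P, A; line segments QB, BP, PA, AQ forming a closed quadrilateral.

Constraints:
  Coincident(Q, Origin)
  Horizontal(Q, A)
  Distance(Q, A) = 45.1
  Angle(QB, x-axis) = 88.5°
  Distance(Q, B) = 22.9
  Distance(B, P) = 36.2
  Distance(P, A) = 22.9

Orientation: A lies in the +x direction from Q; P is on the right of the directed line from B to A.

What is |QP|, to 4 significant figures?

23.58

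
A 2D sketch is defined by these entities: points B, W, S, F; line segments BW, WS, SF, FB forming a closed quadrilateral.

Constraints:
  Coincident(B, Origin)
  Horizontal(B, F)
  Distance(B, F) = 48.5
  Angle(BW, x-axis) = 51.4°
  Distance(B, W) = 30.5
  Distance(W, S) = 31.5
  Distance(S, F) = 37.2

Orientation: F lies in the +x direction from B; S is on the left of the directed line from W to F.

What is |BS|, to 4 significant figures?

60.37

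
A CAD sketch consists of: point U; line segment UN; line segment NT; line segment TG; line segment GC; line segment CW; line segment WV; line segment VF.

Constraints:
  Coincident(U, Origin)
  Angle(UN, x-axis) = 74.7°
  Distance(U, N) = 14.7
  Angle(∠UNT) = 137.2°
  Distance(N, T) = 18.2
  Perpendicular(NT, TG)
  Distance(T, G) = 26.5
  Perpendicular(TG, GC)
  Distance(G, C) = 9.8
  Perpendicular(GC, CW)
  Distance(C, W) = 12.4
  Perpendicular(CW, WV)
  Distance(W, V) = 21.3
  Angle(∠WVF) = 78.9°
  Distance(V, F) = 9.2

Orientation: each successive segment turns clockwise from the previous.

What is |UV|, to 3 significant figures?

40.7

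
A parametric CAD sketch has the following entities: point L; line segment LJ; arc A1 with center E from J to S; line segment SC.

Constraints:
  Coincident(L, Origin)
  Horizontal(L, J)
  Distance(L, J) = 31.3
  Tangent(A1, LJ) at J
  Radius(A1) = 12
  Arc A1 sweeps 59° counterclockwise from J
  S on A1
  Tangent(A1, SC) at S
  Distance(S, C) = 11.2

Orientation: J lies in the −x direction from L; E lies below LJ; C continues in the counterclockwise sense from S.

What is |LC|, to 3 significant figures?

49.8

L is at the origin; LJ is horizontal with |LJ| = 31.3 and J on the −x side, so J = (-31.3, 0.00). Tangency of A1 to LJ means the radius EJ is perpendicular to LJ, so E = J + (0, -12) = (-31.3, -12.0). On A1, J sits at bearing 90° from E; a 59° counterclockwise sweep puts S at bearing 149°, so S = E + 12.0·(cos 149°, sin 149°) = (-41.6, -5.82). Tangency of A1 to SC means the radius ES is perpendicular to SC, so SC runs along (−sin 149°, cos 149°); with |SC| = 11.2, C = (-47.4, -15.4). Then |LC| = |C − L| = 49.8.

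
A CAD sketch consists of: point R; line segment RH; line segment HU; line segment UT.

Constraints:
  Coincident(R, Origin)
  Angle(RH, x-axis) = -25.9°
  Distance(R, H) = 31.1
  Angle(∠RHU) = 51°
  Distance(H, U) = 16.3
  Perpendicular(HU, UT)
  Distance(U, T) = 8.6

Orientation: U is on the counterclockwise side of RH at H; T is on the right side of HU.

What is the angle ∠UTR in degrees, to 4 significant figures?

5.702°

∠RHU = 51.0°, so HU runs at -25.9° + (180° − 51.0°) = 103.1° from the x-axis; with |HU| = 16.3, U = H + 16.3·(cos 103.1°, sin 103.1°) = (24.28, 2.291). HU ⟂ UT; with |UT| = 8.6 on the right of HU, T = U + 8.6·(0.9740, 0.2267) = (32.66, 4.240). Then cos ∠UTR = TU·TR / (|TU||TR|), giving 5.702°.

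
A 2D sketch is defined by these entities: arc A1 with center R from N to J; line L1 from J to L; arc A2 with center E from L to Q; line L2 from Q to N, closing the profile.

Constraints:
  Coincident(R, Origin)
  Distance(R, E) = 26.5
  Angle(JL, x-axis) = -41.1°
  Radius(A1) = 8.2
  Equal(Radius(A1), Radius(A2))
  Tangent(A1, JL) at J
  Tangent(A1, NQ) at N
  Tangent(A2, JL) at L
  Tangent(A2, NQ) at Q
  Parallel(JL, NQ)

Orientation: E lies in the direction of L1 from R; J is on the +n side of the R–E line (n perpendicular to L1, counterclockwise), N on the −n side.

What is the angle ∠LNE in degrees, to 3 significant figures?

14.6°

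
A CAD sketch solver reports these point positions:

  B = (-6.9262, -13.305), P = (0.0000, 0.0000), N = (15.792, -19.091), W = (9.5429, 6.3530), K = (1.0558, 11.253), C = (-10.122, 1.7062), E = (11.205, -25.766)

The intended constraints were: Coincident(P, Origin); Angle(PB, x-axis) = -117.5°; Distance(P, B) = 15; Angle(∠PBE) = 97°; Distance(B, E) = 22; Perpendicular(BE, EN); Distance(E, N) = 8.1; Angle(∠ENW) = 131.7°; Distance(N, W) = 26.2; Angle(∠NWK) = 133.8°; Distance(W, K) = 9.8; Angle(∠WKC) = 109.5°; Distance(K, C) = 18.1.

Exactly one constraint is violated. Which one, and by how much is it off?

Distance(K, C) = 18.1 — off by 3.40.

P = (0.00, 0.00) ✓; PB at -117.5° ✓; |PB| = 15.00 ✓; ∠PBE = 97.00° ✓; |BE| = 22.00 ✓; ∠(BE, EN) = 90.00° ✓; |EN| = 8.099 ✓; ∠ENW = 131.7° ✓; |NW| = 26.20 ✓; ∠NWK = 133.8° ✓; |WK| = 9.800 ✓; ∠WKC = 109.5° ✓; |KC| = 14.70 ✗.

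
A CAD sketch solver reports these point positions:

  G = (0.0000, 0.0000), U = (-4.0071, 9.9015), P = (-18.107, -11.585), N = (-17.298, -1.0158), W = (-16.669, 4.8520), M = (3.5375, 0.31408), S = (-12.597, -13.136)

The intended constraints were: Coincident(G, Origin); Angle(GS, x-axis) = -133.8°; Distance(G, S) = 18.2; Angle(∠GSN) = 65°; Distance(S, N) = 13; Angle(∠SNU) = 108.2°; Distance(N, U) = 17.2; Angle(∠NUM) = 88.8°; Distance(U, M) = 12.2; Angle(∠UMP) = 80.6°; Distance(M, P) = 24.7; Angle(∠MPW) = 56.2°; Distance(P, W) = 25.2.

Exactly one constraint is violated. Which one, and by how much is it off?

Distance(P, W) = 25.2 — off by 8.70.

G = (0.00, 0.00) ✓; GS at -133.8° ✓; |GS| = 18.20 ✓; ∠GSN = 65.00° ✓; |SN| = 13.00 ✓; ∠SNU = 108.2° ✓; |NU| = 17.20 ✓; ∠NUM = 88.80° ✓; |UM| = 12.20 ✓; ∠UMP = 80.60° ✓; |MP| = 24.70 ✓; ∠MPW = 56.20° ✓; |PW| = 16.50 ✗.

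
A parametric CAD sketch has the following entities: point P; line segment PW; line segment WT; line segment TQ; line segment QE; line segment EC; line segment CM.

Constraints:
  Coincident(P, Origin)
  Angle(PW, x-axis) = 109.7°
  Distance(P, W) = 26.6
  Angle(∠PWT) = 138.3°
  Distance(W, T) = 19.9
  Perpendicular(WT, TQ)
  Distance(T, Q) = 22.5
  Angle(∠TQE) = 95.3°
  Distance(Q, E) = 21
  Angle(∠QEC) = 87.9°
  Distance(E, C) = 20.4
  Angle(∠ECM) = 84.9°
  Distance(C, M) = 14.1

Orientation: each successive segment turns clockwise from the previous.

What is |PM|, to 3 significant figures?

34.4

P is at the origin; PW runs at 109.7° with length 26.6, so W = (-8.97, 25.0). ∠PWT = 138.3° gives WT at 68.0° from the x-axis; with |WT| = 19.9, T = (-1.51, 43.5). WT is perpendicular to TQ, so TQ runs at -22.0°; with |TQ| = 22.5, Q = (19.3, 35.1). ∠TQE = 95.3° gives QE at -107° from the x-axis; with |QE| = 21.0, E = (13.3, 15.0). ∠QEC = 87.9° gives EC at 161° from the x-axis; with |EC| = 20.4, C = (-6.00, 21.5). ∠ECM = 84.9° gives CM at 66.1° from the x-axis; with |CM| = 14.1, M = (-0.284, 34.4). Then |PM| = |M − P| = 34.4.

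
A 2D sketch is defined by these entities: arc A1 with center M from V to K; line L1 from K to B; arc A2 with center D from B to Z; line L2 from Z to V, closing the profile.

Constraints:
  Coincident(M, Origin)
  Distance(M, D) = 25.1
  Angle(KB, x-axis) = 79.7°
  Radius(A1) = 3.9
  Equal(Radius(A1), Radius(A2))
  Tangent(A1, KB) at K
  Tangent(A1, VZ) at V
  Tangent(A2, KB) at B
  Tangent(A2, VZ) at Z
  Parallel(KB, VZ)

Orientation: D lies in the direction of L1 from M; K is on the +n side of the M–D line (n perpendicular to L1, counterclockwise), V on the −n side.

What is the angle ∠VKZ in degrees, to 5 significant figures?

72.737°

Tangency of A1 to both parallel lines with radius 3.9 puts K and V at M ± 3.9·n: K = (-3.8372, 0.69733), V = (3.8372, -0.69733). Equal radii place B and Z the same way about D: B = D + 3.9·n = (0.65078, 25.393), Z = D − 3.9·n = (8.3251, 23.998). Then cos ∠VKZ = KV·KZ / (|KV||KZ|), giving 72.737°.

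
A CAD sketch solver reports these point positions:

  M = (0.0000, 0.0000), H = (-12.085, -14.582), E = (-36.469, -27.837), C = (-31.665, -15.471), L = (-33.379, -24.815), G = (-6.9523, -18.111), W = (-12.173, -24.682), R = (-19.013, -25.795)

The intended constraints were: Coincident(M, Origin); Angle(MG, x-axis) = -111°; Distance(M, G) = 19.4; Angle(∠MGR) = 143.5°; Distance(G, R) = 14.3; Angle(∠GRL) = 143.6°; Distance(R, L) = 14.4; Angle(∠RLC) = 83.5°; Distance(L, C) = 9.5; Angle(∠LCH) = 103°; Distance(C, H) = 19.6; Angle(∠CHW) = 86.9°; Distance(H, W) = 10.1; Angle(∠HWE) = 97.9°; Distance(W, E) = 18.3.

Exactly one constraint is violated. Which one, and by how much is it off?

Distance(W, E) = 18.3 — off by 6.20.

M = (0.00, 0.00) ✓; MG at -111.0° ✓; |MG| = 19.40 ✓; ∠MGR = 143.5° ✓; |GR| = 14.30 ✓; ∠GRL = 143.6° ✓; |RL| = 14.40 ✓; ∠RLC = 83.51° ✓; |LC| = 9.500 ✓; ∠LCH = 103.0° ✓; |CH| = 19.60 ✓; ∠CHW = 86.90° ✓; |HW| = 10.10 ✓; ∠HWE = 97.90° ✓; |WE| = 24.50 ✗.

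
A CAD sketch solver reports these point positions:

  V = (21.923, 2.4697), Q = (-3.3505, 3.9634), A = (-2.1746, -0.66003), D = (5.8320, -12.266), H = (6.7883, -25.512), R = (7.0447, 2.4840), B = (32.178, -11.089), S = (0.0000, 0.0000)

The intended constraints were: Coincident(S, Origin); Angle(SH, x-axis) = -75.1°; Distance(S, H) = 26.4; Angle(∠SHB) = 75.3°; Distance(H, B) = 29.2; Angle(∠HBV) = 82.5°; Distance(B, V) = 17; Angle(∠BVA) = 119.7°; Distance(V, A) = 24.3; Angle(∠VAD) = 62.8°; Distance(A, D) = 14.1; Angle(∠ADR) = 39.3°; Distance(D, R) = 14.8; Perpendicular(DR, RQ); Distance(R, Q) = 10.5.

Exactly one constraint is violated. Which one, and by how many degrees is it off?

Perpendicular(DR, RQ) — off by 3.40°.

S = (0.00, 0.00) ✓; SH at -75.10° ✓; |SH| = 26.40 ✓; ∠SHB = 75.30° ✓; |HB| = 29.20 ✓; ∠HBV = 82.50° ✓; |BV| = 17.00 ✓; ∠BVA = 119.7° ✓; |VA| = 24.30 ✓; ∠VAD = 62.80° ✓; |AD| = 14.10 ✓; ∠ADR = 39.30° ✓; |DR| = 14.80 ✓; ∠(DR, RQ) = 86.60° ✗; |RQ| = 10.50 ✓.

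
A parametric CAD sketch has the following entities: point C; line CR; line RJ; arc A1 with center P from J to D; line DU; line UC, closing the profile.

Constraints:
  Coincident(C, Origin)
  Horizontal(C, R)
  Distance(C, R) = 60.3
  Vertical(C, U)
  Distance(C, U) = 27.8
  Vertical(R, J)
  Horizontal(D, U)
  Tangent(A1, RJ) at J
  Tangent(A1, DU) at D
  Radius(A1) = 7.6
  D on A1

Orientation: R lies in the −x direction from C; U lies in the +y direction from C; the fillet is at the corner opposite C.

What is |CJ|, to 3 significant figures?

63.6

C is at the origin; C and R share the same y with |CR| = 60.3 and R on the −x side, so R = (-60.3, 0.00). CU is vertical with |CU| = 27.8 and U on the +y side, so U = (0.00, 27.8). The virtual corner opposite C is at (-60.3, 27.8). The tangent condition forces PJ to be normal to RJ and tangency of A1 to DU means the radius PD is perpendicular to DU, with radius 7.6, so the center P sits 7.6 in from both sides at P = (-52.7, 20.2). That places the tangent points at J = (-60.3, 20.2) on RJ and D = (-52.7, 27.8) on DU. Then |CJ| = |J − C| = 63.6.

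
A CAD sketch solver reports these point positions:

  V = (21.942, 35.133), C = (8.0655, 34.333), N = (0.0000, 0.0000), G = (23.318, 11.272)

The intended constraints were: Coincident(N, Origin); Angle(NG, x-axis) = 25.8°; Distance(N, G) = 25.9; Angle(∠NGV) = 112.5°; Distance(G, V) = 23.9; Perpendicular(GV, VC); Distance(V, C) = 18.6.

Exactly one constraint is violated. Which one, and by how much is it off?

Distance(V, C) = 18.6 — off by 4.70.

N = (0.00, 0.00) ✓; NG at 25.80° ✓; |NG| = 25.90 ✓; ∠NGV = 112.5° ✓; |GV| = 23.90 ✓; ∠(GV, VC) = 90.00° ✓; |VC| = 13.90 ✗.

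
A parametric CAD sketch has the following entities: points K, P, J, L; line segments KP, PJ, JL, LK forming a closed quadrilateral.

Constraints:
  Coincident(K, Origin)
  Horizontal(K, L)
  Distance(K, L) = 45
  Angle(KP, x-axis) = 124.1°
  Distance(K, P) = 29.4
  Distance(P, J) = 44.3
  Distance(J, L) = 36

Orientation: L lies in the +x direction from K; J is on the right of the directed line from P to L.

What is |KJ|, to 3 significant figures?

15.1

Checks: |PJ| = 44.30 ✓; |JL| = 36.00 ✓.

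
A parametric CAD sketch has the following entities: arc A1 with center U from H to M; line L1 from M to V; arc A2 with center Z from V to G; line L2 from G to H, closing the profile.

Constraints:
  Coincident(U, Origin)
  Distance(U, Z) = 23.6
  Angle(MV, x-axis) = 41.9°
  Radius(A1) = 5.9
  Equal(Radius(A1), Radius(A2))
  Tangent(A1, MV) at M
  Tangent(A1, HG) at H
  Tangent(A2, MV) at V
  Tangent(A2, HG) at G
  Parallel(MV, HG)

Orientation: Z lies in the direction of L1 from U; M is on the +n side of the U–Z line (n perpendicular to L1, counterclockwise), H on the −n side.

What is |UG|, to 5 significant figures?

24.326

Tangency of A1 to both parallel lines with radius 5.9 puts M and H at U ± 5.9·n: M = (-3.9402, 4.3914), H = (3.9402, -4.3914). Equal radii place V and G the same way about Z: V = Z + 5.9·n = (13.626, 20.152), G = Z − 5.9·n = (21.506, 11.369). Then |UG| = |G − U| = 24.326.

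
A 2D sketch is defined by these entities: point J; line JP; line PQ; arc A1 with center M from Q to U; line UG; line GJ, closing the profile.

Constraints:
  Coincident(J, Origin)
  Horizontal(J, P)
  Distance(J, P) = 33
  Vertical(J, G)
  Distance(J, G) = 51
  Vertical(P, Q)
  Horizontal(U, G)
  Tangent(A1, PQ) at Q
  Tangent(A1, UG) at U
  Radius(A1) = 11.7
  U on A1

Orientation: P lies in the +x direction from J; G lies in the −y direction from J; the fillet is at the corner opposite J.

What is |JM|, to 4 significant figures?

44.70

J and G share the same x with |JG| = 51.0 and G on the −y side, so G = (0.000, -51.00). The virtual corner opposite J is at (33.00, -51.00). A1 meets PQ tangentially, so MQ is at right angles to PQ and the tangent condition forces MU to be normal to UG, with radius 11.7, so the center M sits 11.7 in from both sides at M = (21.30, -39.30). Then |JM| = |M − J| = 44.70.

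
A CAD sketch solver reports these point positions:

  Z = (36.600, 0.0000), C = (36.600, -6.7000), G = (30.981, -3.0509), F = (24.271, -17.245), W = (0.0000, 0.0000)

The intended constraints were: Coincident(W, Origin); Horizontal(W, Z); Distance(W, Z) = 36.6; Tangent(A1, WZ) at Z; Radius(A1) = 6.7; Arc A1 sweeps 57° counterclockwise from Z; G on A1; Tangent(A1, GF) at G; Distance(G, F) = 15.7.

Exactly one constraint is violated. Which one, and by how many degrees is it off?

Tangent(A1, GF) at G — off by 7.70°.

W = (0.00, 0.00) ✓; W.y = 0.00, Z.y = 0.00 ✓; |WZ| = 36.60 ✓; ∠(CZ, ZW) = 90.00° ✓; |CZ| = 6.700 ✓; bearing(C→G) − bearing(C→Z) = 57.00° ✓; |CG| = 6.700 ✓; ∠(CG, GF) = 82.30° ✗; |GF| = 15.70 ✓.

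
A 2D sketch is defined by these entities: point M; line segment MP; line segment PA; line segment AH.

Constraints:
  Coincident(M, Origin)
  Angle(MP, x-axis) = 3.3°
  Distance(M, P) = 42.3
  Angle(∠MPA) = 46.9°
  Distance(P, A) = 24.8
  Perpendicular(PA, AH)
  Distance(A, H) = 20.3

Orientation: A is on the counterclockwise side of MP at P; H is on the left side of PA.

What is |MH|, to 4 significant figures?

11.35

M is at the origin; MP runs at 3.3° with length 42.3, so P = 42.3·(cos 3.3°, sin 3.3°) = (42.23, 2.435). ∠MPA = 46.9°, so PA runs at 3.3° + (180° − 46.9°) = 136.4° from the x-axis; with |PA| = 24.8, A = P + 24.8·(cos 136.4°, sin 136.4°) = (24.27, 19.54). The perpendicularity gives AH at right angles to PA; with |AH| = 20.3 on the left of PA, H = A + 20.3·(-0.6896, -0.7242) = (10.27, 4.837). Then |MH| = |H − M| = 11.35.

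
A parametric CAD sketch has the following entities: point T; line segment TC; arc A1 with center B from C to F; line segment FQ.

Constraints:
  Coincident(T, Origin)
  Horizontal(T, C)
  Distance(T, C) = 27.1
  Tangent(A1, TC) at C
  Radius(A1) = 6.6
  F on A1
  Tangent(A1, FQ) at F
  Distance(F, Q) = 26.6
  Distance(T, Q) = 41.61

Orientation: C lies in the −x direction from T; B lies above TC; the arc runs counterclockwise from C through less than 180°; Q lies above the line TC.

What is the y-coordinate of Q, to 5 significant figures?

33.852

Checks: |BF| = 6.600 ✓; ∠(BF, FQ) = 90.00° ✓; |FQ| = 26.60 ✓; |TQ| = 41.61 ✓.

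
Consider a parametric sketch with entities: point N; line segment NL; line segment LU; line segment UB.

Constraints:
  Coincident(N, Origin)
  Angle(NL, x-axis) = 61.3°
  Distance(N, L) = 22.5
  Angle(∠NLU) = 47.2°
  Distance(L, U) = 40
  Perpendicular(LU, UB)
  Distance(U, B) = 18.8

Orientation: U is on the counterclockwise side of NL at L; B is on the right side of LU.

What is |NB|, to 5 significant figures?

43.098

N is at the origin; NL runs at 61.3° with length 22.5, so L = 22.5·(cos 61.3°, sin 61.3°) = (10.805, 19.736). ∠NLU = 47.2°, so LU runs at 61.3° + (180° − 47.2°) = 194.10° from the x-axis; with |LU| = 40.0, U = L + 40.0·(cos 194.10°, sin 194.10°) = (-27.990, 9.9912). LU ⟂ UB; with |UB| = 18.8 on the right of LU, B = U + 18.8·(-0.24362, 0.96987) = (-32.570, 28.225). Then |NB| = |B − N| = 43.098.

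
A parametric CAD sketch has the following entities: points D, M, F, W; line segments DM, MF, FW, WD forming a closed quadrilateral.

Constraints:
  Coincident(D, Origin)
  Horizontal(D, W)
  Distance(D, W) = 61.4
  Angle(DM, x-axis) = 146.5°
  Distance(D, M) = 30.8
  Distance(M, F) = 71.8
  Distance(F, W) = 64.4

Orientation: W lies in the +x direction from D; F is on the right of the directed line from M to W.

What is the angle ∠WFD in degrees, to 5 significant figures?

65.431°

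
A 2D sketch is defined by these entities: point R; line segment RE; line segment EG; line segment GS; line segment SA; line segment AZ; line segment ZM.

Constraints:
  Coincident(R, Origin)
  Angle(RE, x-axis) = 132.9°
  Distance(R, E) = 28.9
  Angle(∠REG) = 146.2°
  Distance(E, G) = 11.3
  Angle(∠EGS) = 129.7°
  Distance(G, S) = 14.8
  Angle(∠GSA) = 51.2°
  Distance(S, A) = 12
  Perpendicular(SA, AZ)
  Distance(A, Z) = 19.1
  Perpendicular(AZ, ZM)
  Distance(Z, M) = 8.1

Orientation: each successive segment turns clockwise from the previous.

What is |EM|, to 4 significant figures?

18.24

SA is perpendicular to AZ, so AZ runs at -170.0°; with |AZ| = 19.1, Z = (-28.44, 28.33). AZ ⟂ ZM, so ZM runs at 100.0°; with |ZM| = 8.1, M = (-29.84, 36.31). Then |EM| = |M − E| = 18.24.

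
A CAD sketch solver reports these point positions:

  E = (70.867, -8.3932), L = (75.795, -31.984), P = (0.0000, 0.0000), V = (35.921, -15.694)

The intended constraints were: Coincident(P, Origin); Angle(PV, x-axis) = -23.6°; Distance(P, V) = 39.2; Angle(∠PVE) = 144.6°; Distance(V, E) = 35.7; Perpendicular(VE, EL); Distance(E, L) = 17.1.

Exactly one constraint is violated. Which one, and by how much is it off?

Distance(E, L) = 17.1 — off by 7.00.

P = (0.00, 0.00) ✓; PV at -23.60° ✓; |PV| = 39.20 ✓; ∠PVE = 144.6° ✓; |VE| = 35.70 ✓; ∠(VE, EL) = 90.00° ✓; |EL| = 24.10 ✗.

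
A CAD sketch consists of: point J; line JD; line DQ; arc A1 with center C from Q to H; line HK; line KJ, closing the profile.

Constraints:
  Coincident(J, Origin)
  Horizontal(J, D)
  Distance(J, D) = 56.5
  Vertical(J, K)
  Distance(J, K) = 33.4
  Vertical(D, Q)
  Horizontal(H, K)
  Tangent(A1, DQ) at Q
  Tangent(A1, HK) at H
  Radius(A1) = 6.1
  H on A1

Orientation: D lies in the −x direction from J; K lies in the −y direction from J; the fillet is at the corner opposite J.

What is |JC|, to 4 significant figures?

57.32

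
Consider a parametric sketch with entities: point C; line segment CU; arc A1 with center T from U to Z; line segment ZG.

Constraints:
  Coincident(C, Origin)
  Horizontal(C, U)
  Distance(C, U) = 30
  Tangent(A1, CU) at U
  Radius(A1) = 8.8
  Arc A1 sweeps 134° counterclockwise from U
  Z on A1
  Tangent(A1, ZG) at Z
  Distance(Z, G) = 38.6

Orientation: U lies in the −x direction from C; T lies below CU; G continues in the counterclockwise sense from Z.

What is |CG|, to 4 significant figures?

43.73

C is at the origin; CU is horizontal with |CU| = 30.0 and U on the −x side, so U = (-30.00, 0.000). The tangent condition forces TU to be normal to CU, so T = U + (0, -8.8) = (-30.00, -8.800). On A1, U sits at bearing 90° from T; a 134° counterclockwise sweep puts Z at bearing 224°, so Z = T + 8.8·(cos 224°, sin 224°) = (-36.33, -14.91). Since A1 is tangent to ZG there, TZ ⟂ ZG, so ZG runs along (−sin 224°, cos 224°); with |ZG| = 38.6, G = (-9.516, -42.68). Then |CG| = |G − C| = 43.73.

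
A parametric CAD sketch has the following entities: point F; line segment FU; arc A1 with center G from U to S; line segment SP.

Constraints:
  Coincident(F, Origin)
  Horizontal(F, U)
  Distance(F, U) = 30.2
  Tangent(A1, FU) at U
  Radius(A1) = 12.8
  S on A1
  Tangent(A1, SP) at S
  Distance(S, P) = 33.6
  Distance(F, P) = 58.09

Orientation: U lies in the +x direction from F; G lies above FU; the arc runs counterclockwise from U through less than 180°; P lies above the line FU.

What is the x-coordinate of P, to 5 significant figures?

31.624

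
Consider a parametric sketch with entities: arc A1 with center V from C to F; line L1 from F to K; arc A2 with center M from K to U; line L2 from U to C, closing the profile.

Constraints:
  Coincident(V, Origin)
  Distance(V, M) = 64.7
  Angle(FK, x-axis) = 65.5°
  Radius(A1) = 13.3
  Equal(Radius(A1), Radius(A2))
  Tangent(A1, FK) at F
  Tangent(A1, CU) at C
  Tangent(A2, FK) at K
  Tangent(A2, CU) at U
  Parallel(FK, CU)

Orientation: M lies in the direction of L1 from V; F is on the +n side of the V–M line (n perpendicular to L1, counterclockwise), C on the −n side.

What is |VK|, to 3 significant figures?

66.1

The slot axis is L1's direction at 65.5°, so u = (cos 65.5°, sin 65.5°) = (0.415, 0.910) and n = (−sin 65.5°, cos 65.5°) = (-0.910, 0.415). V is at the origin and M lies 64.7 along u from V, so M = 64.7·u = (26.8, 58.9). Tangency of A1 to both parallel lines with radius 13.3 puts F and C at V ± 13.3·n: F = (-12.1, 5.52), C = (12.1, -5.52). Equal radii place K and U the same way about M: K = M + 13.3·n = (14.7, 64.4), U = M − 13.3·n = (38.9, 53.4). Then |VK| = |K − V| = 66.1.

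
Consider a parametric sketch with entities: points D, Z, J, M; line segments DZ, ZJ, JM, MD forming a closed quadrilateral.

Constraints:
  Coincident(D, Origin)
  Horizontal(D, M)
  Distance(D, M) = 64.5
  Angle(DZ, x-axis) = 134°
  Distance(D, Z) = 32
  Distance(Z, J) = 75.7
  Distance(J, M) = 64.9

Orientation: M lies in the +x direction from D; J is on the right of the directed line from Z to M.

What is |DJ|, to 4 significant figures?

45.33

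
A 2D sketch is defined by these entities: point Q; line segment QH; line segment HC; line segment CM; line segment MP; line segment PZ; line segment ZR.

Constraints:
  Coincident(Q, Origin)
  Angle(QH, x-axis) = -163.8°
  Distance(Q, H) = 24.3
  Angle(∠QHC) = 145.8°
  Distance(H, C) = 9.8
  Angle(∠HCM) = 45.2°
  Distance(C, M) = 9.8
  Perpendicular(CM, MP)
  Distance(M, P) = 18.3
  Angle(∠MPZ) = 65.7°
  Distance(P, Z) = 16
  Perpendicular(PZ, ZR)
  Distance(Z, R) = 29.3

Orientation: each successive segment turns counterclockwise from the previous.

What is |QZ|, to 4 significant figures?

35.54

Q is at the origin; QH runs at -163.8° with length 24.3, so H = (-23.34, -6.779). ∠QHC = 145.8° gives HC at -129.6° from the x-axis; with |HC| = 9.8, C = (-29.58, -14.33). ∠HCM = 45.2° gives CM at 5.200° from the x-axis; with |CM| = 9.8, M = (-19.82, -13.44). CM is perpendicular to MP, so MP runs at 95.20°; with |MP| = 18.3, P = (-21.48, 4.782). ∠MPZ = 65.7° gives PZ at -150.5° from the x-axis; with |PZ| = 16.0, Z = (-35.41, -3.096). Then |QZ| = |Z − Q| = 35.54.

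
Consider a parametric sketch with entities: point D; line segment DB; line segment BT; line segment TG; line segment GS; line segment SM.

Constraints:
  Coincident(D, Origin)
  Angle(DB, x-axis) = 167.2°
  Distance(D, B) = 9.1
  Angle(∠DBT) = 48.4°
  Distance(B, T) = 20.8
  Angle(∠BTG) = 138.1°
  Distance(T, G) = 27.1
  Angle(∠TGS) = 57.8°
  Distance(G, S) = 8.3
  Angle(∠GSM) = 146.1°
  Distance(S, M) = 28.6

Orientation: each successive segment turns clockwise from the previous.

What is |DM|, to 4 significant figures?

4.736

∠TGS = 57.8° gives GS at -128.5° from the x-axis; with |GS| = 8.3, S = (29.81, 4.655). ∠GSM = 146.1° gives SM at -162.4° from the x-axis; with |SM| = 28.6, M = (2.547, -3.993). Then |DM| = |M − D| = 4.736.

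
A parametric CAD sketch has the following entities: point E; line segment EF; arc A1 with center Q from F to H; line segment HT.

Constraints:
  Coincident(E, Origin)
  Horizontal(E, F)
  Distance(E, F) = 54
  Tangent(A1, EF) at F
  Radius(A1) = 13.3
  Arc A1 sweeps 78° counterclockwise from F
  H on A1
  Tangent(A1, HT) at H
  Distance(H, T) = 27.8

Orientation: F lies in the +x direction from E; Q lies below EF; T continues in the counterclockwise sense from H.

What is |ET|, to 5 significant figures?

51.606

On A1, F sits at bearing 90° from Q; a 78° counterclockwise sweep puts H at bearing 168°, so H = Q + 13.3·(cos 168°, sin 168°) = (40.991, -10.535). Since A1 is tangent to HT there, QH ⟂ HT, so HT runs along (−sin 168°, cos 168°); with |HT| = 27.8, T = (35.211, -37.727). Then |ET| = |T − E| = 51.606.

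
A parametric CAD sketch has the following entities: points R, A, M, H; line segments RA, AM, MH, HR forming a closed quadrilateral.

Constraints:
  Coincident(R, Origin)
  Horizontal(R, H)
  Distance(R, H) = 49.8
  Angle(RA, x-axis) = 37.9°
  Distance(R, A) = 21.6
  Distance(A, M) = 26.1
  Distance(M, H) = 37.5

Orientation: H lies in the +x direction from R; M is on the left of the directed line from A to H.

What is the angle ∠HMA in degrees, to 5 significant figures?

64.638°

Checks: |AM| = 26.10 ✓; |MH| = 37.50 ✓.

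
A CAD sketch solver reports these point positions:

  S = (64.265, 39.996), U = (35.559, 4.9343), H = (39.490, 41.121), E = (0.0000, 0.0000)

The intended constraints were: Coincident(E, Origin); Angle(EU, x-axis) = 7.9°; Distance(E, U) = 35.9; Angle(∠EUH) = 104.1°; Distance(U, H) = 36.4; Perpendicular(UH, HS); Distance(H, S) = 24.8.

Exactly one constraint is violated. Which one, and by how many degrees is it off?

Perpendicular(UH, HS) — off by 3.60°.

E = (0.00, 0.00) ✓; EU at 7.900° ✓; |EU| = 35.90 ✓; ∠EUH = 104.1° ✓; |UH| = 36.40 ✓; ∠(UH, HS) = 86.40° ✗; |HS| = 24.80 ✓.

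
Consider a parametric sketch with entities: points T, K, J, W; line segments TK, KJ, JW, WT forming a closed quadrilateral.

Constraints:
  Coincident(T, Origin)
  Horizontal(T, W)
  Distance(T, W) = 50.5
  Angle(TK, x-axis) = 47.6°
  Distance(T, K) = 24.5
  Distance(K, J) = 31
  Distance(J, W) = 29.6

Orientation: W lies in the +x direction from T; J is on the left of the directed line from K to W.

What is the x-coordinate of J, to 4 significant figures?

45.47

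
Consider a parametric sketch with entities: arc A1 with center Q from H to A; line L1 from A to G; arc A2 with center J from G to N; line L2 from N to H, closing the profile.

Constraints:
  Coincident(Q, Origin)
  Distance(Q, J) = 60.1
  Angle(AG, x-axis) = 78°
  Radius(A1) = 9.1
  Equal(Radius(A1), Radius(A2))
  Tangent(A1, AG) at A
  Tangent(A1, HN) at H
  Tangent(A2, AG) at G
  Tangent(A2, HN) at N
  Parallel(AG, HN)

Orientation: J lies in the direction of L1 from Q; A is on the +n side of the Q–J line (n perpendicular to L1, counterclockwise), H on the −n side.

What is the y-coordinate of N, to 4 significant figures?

56.89

Tangency of A1 to both parallel lines with radius 9.1 puts A and H at Q ± 9.1·n: A = (-8.901, 1.892), H = (8.901, -1.892). Equal radii place G and N the same way about J: G = J + 9.1·n = (3.594, 60.68), N = J − 9.1·n = (21.40, 56.89). So N.y = 56.89.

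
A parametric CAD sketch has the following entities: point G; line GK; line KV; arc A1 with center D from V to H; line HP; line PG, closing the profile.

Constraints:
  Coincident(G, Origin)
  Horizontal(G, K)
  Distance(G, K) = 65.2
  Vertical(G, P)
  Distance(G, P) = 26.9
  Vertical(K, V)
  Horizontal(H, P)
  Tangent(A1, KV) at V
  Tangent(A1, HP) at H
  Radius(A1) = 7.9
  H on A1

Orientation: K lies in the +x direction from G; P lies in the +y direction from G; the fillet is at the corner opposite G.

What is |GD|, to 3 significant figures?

60.4

G is at the origin; G and K share the same y with |GK| = 65.2 and K on the +x side, so K = (65.2, 0.00). GP is vertical with |GP| = 26.9 and P on the +y side, so P = (0.00, 26.9). The virtual corner opposite G is at (65.2, 26.9). Since A1 is tangent to KV there, DV ⟂ KV and the tangent condition forces DH to be normal to HP, with radius 7.9, so the center D sits 7.9 in from both sides at D = (57.3, 19.0). Then |GD| = |D − G| = 60.4.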